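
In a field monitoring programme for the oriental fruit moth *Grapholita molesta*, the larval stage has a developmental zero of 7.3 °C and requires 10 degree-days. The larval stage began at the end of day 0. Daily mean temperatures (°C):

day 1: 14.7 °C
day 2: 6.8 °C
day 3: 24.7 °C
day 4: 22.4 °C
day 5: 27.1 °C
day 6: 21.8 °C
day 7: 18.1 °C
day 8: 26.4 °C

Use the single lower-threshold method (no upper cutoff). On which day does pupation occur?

Daily DD above 7.3 °C: 7.4, 0.0, 17.4, 15.1, 19.8, 14.5, 10.8, 19.1.
Cumulative: 7.4, 7.4, 24.8, 39.9, 59.7, 74.2, 85.0, 104.1.
The total first reaches 10 DD on day 3.

day 3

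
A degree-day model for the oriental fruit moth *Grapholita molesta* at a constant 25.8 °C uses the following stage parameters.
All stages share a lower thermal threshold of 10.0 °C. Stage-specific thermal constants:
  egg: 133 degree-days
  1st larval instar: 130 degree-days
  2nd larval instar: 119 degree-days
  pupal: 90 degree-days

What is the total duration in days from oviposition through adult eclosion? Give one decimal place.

29.9 days

Daily accumulation at 25.8 °C = 25.8 − 10.0 = 15.8 DD/day.
Total K = 133 + 130 + 119 + 90 = 472 DD.
Total duration = 472 / 15.8 = 29.873 ≈ 29.9 days.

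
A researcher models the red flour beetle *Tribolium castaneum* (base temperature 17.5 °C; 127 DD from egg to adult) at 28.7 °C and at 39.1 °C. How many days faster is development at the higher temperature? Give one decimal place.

5.5 days

At 28.7 °C: 127 / (28.7 − 17.5) = 127 / 11.2 = 11.339 d.
At 39.1 °C: 127 / (39.1 − 17.5) = 127 / 21.6 = 5.880 d.
Difference = |11.339 − 5.880| = 5.460 ≈ 5.5 days.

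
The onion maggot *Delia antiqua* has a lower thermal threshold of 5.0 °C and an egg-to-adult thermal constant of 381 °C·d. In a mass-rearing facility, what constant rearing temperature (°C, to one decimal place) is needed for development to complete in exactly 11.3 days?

38.7 °C

Required daily accumulation = 381 / 11.3 = 33.717 DD/day.
T = T_base + 33.717 = 5.0 + 33.717 = 38.717 ≈ 38.7 °C.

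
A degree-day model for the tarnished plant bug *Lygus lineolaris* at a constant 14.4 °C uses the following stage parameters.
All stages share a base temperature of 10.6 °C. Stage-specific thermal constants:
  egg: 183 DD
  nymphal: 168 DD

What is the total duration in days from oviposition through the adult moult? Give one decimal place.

Daily accumulation at 14.4 °C = 14.4 − 10.6 = 3.8 DD/day.
Total K = 183 + 168 = 351 DD.
Total duration = 351 / 3.8 = 92.368 ≈ 92.4 days.

92.4 days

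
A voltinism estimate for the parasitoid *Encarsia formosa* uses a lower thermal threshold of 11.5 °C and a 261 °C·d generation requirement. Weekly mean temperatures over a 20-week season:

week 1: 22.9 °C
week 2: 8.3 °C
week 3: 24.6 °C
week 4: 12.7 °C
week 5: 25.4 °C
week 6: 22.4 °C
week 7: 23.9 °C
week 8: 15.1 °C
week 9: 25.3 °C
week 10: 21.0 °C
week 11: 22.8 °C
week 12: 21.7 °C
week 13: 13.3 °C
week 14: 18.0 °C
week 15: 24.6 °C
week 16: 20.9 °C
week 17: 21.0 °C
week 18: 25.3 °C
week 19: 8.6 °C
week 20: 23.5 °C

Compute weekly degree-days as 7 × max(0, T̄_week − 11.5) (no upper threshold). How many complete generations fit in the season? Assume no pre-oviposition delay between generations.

4 generations

Weekly DD (7 × max(0, T̄ − 11.5)): 79.8, 0.0, 91.7, 8.4, 97.3, 76.3, 86.8, 25.2, 96.6, 66.5, 79.1, 71.4, 12.6, 45.5, 91.7, 65.8, 66.5, 96.6, 0.0, 84.0.
Season total = 1241.8 DD.
Complete generations = ⌊1241.8 / 261⌋ = 4.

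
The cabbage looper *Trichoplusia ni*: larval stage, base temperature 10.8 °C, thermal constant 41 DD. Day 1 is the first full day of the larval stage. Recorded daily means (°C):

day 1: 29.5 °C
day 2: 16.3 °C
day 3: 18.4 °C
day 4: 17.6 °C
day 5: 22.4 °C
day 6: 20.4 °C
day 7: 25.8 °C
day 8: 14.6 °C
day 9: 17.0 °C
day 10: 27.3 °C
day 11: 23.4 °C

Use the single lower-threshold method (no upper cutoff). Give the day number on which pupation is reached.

Daily DD above 10.8 °C: 18.7, 5.5, 7.6, 6.8, 11.6, 9.6, 15.0, 3.8, 6.2, 16.5, 12.6.
Cumulative: 18.7, 24.2, 31.8, 38.6, 50.2, 59.8, 74.8, 78.6, 84.8, 101.3, 113.9.
The total first reaches 41 DD on day 5.

day 5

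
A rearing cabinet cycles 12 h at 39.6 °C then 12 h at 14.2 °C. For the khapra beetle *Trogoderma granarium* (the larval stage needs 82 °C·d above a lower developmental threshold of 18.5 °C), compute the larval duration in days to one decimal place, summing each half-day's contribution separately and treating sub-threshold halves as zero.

7.8 days

Day half: max(0, 39.6 − 18.5) × 0.5 = 21.1 × 0.5 = 10.55 DD.
Night half: max(0, 14.2 − 18.5) × 0.5 = 0.0 × 0.5 = 0.00 DD.
Per 24 h: 10.55 DD/day.
Duration = 82 / 10.55 = 7.773 ≈ 7.8 days.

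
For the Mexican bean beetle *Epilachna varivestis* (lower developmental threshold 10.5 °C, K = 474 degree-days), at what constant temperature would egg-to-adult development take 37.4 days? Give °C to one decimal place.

Required daily accumulation = 474 / 37.4 = 12.674 DD/day.
T = T_base + 12.674 = 10.5 + 12.674 = 23.174 ≈ 23.2 °C.

23.2 °C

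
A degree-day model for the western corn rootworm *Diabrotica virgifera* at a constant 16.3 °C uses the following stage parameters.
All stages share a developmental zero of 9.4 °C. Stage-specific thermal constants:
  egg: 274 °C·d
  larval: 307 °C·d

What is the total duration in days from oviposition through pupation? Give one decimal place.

84.2 days

Daily accumulation at 16.3 °C = 16.3 − 9.4 = 6.9 DD/day.
Total K = 274 + 307 = 581 DD.
Total duration = 581 / 6.9 = 84.203 ≈ 84.2 days.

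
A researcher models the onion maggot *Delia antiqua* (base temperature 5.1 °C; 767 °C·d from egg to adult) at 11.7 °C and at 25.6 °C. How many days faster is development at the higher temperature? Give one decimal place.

78.8 days

At 11.7 °C: 767 / (11.7 − 5.1) = 767 / 6.6 = 116.212 d.
At 25.6 °C: 767 / (25.6 − 5.1) = 767 / 20.5 = 37.415 d.
Difference = |116.212 − 37.415| = 78.797 ≈ 78.8 days.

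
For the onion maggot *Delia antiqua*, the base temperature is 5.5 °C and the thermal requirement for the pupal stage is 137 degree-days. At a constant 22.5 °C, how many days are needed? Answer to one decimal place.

8.1 days

Daily accumulation = 22.5 − 5.5 = 17.0 DD/day.
Duration = 137 / 17.0 = 8.059 ≈ 8.1 days.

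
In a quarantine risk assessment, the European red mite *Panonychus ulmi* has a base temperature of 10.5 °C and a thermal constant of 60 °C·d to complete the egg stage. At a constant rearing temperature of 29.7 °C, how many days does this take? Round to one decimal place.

3.1 days

Daily accumulation = 29.7 − 10.5 = 19.2 DD/day.
Duration = 60 / 19.2 = 3.125 ≈ 3.1 days.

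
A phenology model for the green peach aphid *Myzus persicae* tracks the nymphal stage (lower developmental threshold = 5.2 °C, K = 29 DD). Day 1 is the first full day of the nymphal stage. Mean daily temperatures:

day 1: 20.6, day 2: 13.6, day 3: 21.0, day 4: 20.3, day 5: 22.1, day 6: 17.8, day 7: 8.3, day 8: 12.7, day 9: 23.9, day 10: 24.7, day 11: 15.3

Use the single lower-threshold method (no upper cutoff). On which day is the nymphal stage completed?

Daily DD above 5.2 °C: 15.4, 8.4, 15.8, 15.1, 16.9, 12.6, 3.1, 7.5, 18.7, 19.5, 10.1.
Cumulative: 15.4, 23.8, 39.6, 54.7, 71.6, 84.2, 87.3, 94.8, 113.5, 133.0, 143.1.
The total first reaches 29 DD on day 3.

day 3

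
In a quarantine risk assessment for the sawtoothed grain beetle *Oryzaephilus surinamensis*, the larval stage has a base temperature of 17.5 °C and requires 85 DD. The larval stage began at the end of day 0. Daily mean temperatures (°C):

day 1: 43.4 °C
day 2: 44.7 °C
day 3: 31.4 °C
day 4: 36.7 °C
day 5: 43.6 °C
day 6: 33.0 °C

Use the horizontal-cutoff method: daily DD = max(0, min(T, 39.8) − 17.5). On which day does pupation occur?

day 5

Daily DD above 17.5 °C (capped at 22.3): 22.3, 22.3, 13.9, 19.2, 22.3, 15.5.
Cumulative: 22.3, 44.6, 58.5, 77.7, 100.0, 115.5.
The total first reaches 85 DD on day 5.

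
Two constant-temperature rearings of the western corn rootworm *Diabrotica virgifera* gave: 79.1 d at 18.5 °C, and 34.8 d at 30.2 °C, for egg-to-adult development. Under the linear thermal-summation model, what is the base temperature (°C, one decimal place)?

Linear rate model ⇒ the product D·(T − T_b) is constant across temperatures.
79.1·(18.5 − T_b) = 34.8·(30.2 − T_b)
T_b = (79.1·18.5 − 34.8·30.2) / (79.1 − 34.8) = 412.39 / 44.3 = 9.309 °C ≈ 9.3 °C.

9.3 °C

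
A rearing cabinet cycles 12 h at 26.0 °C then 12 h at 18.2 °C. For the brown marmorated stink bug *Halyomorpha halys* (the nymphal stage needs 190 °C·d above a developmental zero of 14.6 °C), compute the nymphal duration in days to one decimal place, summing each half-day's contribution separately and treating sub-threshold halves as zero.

25.3 days

Day half: max(0, 26.0 − 14.6) × 0.5 = 11.4 × 0.5 = 5.70 DD.
Night half: max(0, 18.2 − 14.6) × 0.5 = 3.6 × 0.5 = 1.80 DD.
Per 24 h: 7.50 DD/day.
Duration = 190 / 7.50 = 25.333 ≈ 25.3 days.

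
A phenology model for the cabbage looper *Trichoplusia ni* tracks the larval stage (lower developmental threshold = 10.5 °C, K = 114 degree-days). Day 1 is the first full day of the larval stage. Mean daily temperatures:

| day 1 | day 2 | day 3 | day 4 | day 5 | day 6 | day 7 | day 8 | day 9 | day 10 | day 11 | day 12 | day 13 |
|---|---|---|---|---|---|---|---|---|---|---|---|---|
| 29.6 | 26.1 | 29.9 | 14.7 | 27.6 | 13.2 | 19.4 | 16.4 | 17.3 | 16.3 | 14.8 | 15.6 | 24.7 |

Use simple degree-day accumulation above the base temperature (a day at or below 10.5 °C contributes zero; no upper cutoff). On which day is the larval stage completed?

day 12

Daily DD above 10.5 °C: 19.1, 15.6, 19.4, 4.2, 17.1, 2.7, 8.9, 5.9, 6.8, 5.8, 4.3, 5.1, 14.2.
Cumulative: 19.1, 34.7, 54.1, 58.3, 75.4, 78.1, 87.0, 92.9, 99.7, 105.5, 109.8, 114.9, 129.1.
The total first reaches 114 DD on day 12.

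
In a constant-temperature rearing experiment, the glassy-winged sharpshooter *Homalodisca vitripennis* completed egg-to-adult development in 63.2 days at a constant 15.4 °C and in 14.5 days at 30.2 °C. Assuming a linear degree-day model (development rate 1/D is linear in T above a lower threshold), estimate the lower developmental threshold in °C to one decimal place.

11.0 °C

Under the model K = D·(T − T_b), so D₁·(T₁ − T_b) = D₂·(T₂ − T_b).
63.2·(15.4 − T_b) = 14.5·(30.2 − T_b)
T_b = (63.2·15.4 − 14.5·30.2) / (63.2 − 14.5) = 535.38 / 48.7 = 10.993 °C ≈ 11.0 °C.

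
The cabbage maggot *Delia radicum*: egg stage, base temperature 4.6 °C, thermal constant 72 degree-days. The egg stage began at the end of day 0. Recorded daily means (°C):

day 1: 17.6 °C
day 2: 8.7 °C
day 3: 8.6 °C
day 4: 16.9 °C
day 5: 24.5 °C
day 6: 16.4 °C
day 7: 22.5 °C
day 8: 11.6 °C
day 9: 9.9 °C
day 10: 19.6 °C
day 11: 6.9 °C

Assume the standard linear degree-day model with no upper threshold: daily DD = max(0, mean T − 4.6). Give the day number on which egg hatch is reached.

day 7

Daily DD above 4.6 °C: 13.0, 4.1, 4.0, 12.3, 19.9, 11.8, 17.9, 7.0, 5.3, 15.0, 2.3.
Cumulative: 13.0, 17.1, 21.1, 33.4, 53.3, 65.1, 83.0, 90.0, 95.3, 110.3, 112.6.
The total first reaches 72 DD on day 7.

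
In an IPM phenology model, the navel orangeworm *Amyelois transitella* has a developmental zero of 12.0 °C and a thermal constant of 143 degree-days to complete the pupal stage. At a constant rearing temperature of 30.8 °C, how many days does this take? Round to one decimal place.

Daily accumulation = 30.8 − 12.0 = 18.8 DD/day.
Duration = 143 / 18.8 = 7.606 ≈ 7.6 days.

7.6 days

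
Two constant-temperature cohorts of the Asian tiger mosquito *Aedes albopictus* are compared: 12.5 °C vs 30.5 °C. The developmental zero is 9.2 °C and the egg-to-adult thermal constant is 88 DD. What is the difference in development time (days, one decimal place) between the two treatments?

22.5 days

At 12.5 °C: 88 / (12.5 − 9.2) = 88 / 3.3 = 26.667 d.
At 30.5 °C: 88 / (30.5 − 9.2) = 88 / 21.3 = 4.131 d.
Difference = |26.667 − 4.131| = 22.535 ≈ 22.5 days.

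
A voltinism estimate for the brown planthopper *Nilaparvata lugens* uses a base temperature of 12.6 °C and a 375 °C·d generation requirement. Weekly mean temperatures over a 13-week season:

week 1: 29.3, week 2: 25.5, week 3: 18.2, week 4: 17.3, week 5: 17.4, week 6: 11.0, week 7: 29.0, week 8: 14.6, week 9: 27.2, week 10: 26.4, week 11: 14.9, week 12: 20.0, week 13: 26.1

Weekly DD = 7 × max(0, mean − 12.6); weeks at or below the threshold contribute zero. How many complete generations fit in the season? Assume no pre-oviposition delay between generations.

2 generations

Weekly DD (7 × max(0, T̄ − 12.6)): 116.9, 90.3, 39.2, 32.9, 33.6, 0.0, 114.8, 14.0, 102.2, 96.6, 16.1, 51.8, 94.5.
Season total = 802.9 DD.
Complete generations = ⌊802.9 / 375⌋ = 2.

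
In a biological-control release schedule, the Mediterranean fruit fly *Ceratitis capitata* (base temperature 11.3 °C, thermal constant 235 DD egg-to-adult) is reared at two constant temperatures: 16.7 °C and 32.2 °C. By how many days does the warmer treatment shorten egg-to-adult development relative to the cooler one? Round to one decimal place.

At 16.7 °C: 235 / (16.7 − 11.3) = 235 / 5.4 = 43.519 d.
At 32.2 °C: 235 / (32.2 − 11.3) = 235 / 20.9 = 11.244 d.
Difference = |43.519 − 11.244| = 32.274 ≈ 32.3 days.

32.3 days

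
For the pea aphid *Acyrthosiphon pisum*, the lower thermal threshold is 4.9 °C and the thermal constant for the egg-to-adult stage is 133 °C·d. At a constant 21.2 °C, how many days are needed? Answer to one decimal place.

8.2 days

Daily accumulation = 21.2 − 4.9 = 16.3 DD/day.
Duration = 133 / 16.3 = 8.160 ≈ 8.2 days.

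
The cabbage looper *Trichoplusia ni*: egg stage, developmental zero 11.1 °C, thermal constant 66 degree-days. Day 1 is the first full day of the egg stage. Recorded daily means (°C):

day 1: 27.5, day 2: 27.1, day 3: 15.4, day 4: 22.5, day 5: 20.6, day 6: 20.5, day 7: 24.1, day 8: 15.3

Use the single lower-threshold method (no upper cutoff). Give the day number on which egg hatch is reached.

Daily DD above 11.1 °C: 16.4, 16.0, 4.3, 11.4, 9.5, 9.4, 13.0, 4.2.
Cumulative: 16.4, 32.4, 36.7, 48.1, 57.6, 67.0, 80.0, 84.2.
The total first reaches 66 DD on day 6.

day 6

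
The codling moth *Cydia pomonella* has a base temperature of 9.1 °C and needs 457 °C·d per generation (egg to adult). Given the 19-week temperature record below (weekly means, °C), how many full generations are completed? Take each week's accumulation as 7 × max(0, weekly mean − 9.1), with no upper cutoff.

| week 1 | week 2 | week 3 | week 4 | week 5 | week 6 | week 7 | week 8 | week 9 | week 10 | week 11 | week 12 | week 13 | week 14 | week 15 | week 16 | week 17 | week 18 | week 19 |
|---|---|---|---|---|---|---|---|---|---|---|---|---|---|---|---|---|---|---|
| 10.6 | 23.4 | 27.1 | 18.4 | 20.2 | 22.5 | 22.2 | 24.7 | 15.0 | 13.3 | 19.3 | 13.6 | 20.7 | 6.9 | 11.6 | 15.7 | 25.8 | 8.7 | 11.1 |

Weekly DD (7 × max(0, T̄ − 9.1)): 10.5, 100.1, 126.0, 65.1, 77.7, 93.8, 91.7, 109.2, 41.3, 29.4, 71.4, 31.5, 81.2, 0.0, 17.5, 46.2, 116.9, 0.0, 14.0.
Season total = 1123.5 DD.
Complete generations = ⌊1123.5 / 457⌋ = 2.

2 generations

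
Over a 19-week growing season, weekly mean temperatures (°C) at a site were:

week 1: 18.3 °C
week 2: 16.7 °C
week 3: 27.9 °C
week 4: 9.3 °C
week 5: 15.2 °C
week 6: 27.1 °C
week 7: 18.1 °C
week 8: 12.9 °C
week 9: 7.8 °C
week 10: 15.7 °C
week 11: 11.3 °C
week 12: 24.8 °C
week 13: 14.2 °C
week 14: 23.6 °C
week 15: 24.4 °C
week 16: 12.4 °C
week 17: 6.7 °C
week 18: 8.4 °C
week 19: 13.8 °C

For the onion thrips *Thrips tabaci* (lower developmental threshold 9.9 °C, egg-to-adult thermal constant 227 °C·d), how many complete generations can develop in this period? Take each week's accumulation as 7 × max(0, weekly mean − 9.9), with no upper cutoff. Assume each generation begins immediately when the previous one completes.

3 generations

Weekly DD (7 × max(0, T̄ − 9.9)): 58.8, 47.6, 126.0, 0.0, 37.1, 120.4, 57.4, 21.0, 0.0, 40.6, 9.8, 104.3, 30.1, 95.9, 101.5, 17.5, 0.0, 0.0, 27.3.
Season total = 895.3 DD.
Complete generations = ⌊895.3 / 227⌋ = 3.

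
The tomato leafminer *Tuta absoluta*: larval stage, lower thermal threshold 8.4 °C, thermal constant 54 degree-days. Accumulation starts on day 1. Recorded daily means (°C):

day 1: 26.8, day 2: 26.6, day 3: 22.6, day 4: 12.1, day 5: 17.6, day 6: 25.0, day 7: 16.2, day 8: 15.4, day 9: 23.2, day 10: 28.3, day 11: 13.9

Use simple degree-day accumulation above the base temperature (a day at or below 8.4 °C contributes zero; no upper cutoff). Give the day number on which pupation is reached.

Daily DD above 8.4 °C: 18.4, 18.2, 14.2, 3.7, 9.2, 16.6, 7.8, 7.0, 14.8, 19.9, 5.5.
Cumulative: 18.4, 36.6, 50.8, 54.5, 63.7, 80.3, 88.1, 95.1, 109.9, 129.8, 135.3.
The total first reaches 54 DD on day 4.

day 4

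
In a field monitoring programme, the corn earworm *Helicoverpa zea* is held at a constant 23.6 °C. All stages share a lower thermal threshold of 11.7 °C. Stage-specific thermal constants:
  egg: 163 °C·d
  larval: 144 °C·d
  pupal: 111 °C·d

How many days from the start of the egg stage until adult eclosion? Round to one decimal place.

35.1 days

Daily accumulation at 23.6 °C = 23.6 − 11.7 = 11.9 DD/day.
Total K = 163 + 144 + 111 = 418 DD.
Total duration = 418 / 11.9 = 35.126 ≈ 35.1 days.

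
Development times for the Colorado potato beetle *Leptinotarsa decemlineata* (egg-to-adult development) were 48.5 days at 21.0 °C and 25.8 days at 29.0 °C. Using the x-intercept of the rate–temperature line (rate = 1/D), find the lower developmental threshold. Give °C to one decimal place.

11.9 °C

Linear rate model ⇒ the product D·(T − T_b) is constant across temperatures.
48.5·(21.0 − T_b) = 25.8·(29.0 − T_b)
T_b = (48.5·21.0 − 25.8·29.0) / (48.5 − 25.8) = 270.30 / 22.7 = 11.907 °C ≈ 11.9 °C.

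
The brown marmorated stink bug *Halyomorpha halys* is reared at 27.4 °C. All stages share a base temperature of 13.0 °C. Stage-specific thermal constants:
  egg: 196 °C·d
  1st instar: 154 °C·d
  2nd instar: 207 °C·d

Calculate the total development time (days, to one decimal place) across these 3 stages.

38.7 days

Daily accumulation at 27.4 °C = 27.4 − 13.0 = 14.4 DD/day.
Total K = 196 + 154 + 207 = 557 DD.
Total duration = 557 / 14.4 = 38.681 ≈ 38.7 days.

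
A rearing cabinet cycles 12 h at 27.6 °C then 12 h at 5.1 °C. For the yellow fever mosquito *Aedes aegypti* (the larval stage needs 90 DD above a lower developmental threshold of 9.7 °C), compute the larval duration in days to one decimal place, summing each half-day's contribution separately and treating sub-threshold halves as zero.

10.1 days

Day half: max(0, 27.6 − 9.7) × 0.5 = 17.9 × 0.5 = 8.95 DD.
Night half: max(0, 5.1 − 9.7) × 0.5 = 0.0 × 0.5 = 0.00 DD.
Per 24 h: 8.95 DD/day.
Duration = 90 / 8.95 = 10.056 ≈ 10.1 days.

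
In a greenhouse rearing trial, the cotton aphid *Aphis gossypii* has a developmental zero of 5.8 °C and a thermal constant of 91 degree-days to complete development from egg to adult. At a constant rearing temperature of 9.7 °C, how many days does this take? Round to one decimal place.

Daily accumulation = 9.7 − 5.8 = 3.9 DD/day.
Duration = 91 / 3.9 = 23.333 ≈ 23.3 days.

23.3 days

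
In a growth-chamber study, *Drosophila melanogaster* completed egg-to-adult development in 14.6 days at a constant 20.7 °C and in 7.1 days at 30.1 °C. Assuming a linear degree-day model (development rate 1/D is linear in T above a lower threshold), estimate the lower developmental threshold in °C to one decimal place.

11.8 °C

Under the model K = D·(T − T_b), so D₁·(T₁ − T_b) = D₂·(T₂ − T_b).
14.6·(20.7 − T_b) = 7.1·(30.1 − T_b)
T_b = (14.6·20.7 − 7.1·30.1) / (14.6 − 7.1) = 88.51 / 7.5 = 11.801 °C ≈ 11.8 °C.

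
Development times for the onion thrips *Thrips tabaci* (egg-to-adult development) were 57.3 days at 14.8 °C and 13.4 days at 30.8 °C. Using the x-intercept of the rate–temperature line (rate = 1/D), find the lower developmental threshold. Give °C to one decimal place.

9.9 °C

Linear rate model ⇒ the product D·(T − T_b) is constant across temperatures.
57.3·(14.8 − T_b) = 13.4·(30.8 − T_b)
T_b = (57.3·14.8 − 13.4·30.8) / (57.3 − 13.4) = 435.32 / 43.9 = 9.916 °C ≈ 9.9 °C.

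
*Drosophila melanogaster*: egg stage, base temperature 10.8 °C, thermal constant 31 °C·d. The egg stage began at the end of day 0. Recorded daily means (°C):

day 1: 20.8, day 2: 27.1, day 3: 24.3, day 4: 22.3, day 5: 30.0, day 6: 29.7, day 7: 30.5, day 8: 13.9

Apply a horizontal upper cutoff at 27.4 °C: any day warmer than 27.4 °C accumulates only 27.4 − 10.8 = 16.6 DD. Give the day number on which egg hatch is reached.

day 3

Daily DD above 10.8 °C (capped at 16.6): 10.0, 16.3, 13.5, 11.5, 16.6, 16.6, 16.6, 3.1.
Cumulative: 10.0, 26.3, 39.8, 51.3, 67.9, 84.5, 101.1, 104.2.
The total first reaches 31 DD on day 3.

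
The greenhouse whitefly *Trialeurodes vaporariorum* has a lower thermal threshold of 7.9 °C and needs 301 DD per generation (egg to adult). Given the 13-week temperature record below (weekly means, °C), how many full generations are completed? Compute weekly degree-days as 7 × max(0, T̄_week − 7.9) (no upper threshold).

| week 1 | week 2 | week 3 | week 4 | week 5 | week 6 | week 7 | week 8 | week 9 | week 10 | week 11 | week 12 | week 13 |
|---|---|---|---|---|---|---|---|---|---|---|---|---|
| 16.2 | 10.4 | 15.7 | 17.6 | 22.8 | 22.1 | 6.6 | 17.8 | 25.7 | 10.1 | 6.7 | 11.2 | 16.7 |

Weekly DD (7 × max(0, T̄ − 7.9)): 58.1, 17.5, 54.6, 67.9, 104.3, 99.4, 0.0, 69.3, 124.6, 15.4, 0.0, 23.1, 61.6.
Season total = 695.8 DD.
Complete generations = ⌊695.8 / 301⌋ = 2.

2 generations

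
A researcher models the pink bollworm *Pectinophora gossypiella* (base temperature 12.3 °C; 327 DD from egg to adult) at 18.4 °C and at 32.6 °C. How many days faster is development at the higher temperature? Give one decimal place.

At 18.4 °C: 327 / (18.4 − 12.3) = 327 / 6.1 = 53.607 d.
At 32.6 °C: 327 / (32.6 − 12.3) = 327 / 20.3 = 16.108 d.
Difference = |53.607 − 16.108| = 37.498 ≈ 37.5 days.

37.5 days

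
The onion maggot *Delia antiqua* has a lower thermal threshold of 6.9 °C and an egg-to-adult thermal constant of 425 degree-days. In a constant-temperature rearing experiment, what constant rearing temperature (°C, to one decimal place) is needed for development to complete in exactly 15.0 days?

Required daily accumulation = 425 / 15.0 = 28.333 DD/day.
T = T_base + 28.333 = 6.9 + 28.333 = 35.233 ≈ 35.2 °C.

35.2 °C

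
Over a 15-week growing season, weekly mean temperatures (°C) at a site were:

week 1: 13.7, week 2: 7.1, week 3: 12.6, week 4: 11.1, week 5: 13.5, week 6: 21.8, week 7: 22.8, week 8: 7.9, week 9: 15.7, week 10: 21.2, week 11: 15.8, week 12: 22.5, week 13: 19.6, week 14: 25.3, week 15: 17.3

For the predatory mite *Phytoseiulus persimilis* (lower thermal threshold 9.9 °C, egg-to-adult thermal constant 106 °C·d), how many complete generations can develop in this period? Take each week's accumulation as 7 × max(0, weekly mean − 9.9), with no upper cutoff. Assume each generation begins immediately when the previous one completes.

6 generations

Weekly DD (7 × max(0, T̄ − 9.9)): 26.6, 0.0, 18.9, 8.4, 25.2, 83.3, 90.3, 0.0, 40.6, 79.1, 41.3, 88.2, 67.9, 107.8, 51.8.
Season total = 729.4 DD.
Complete generations = ⌊729.4 / 106⌋ = 6.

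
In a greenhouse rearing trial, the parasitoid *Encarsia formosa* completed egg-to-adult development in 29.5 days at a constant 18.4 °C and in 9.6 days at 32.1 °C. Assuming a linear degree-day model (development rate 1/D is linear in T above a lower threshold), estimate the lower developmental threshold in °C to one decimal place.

Linear rate model ⇒ the product D·(T − T_b) is constant across temperatures.
29.5·(18.4 − T_b) = 9.6·(32.1 − T_b)
T_b = (29.5·18.4 − 9.6·32.1) / (29.5 − 9.6) = 234.64 / 19.9 = 11.791 °C ≈ 11.8 °C.

11.8 °C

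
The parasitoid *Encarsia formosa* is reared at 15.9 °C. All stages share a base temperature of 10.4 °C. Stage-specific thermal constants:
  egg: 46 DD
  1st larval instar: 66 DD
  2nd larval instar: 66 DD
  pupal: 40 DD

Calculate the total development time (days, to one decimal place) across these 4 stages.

39.6 days

Daily accumulation at 15.9 °C = 15.9 − 10.4 = 5.5 DD/day.
Total K = 46 + 66 + 66 + 40 = 218 DD.
Total duration = 218 / 5.5 = 39.636 ≈ 39.6 days.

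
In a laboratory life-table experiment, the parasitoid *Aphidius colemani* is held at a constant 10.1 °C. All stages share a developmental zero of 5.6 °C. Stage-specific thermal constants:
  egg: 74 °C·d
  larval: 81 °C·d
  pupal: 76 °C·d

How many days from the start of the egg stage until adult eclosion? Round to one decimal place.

51.3 days

Daily accumulation at 10.1 °C = 10.1 − 5.6 = 4.5 DD/day.
Total K = 74 + 81 + 76 = 231 DD.
Total duration = 231 / 4.5 = 51.333 ≈ 51.3 days.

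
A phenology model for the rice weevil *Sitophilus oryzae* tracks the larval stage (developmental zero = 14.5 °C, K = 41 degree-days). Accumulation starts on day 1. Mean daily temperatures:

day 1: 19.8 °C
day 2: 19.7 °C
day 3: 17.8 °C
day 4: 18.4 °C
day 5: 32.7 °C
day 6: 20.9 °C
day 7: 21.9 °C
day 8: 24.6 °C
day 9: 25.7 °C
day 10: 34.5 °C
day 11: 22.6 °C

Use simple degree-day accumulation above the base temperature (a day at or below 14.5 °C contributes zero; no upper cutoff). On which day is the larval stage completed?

Daily DD above 14.5 °C: 5.3, 5.2, 3.3, 3.9, 18.2, 6.4, 7.4, 10.1, 11.2, 20.0, 8.1.
Cumulative: 5.3, 10.5, 13.8, 17.7, 35.9, 42.3, 49.7, 59.8, 71.0, 91.0, 99.1.
The total first reaches 41 DD on day 6.

day 6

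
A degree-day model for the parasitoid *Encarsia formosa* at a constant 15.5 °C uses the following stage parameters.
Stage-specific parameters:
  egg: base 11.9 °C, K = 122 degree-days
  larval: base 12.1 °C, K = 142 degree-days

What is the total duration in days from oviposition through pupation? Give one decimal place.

75.7 days

egg: 122 / (15.5 − 11.9) = 122 / 3.6 = 33.889 d.
larval: 142 / (15.5 − 12.1) = 142 / 3.4 = 41.765 d.
Sum = 75.654 ≈ 75.7 days.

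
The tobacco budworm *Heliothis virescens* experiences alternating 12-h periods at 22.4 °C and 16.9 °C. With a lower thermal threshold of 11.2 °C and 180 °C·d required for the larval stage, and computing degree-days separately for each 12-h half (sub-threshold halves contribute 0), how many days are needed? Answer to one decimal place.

Day half: max(0, 22.4 − 11.2) × 0.5 = 11.2 × 0.5 = 5.60 DD.
Night half: max(0, 16.9 − 11.2) × 0.5 = 5.7 × 0.5 = 2.85 DD.
Per 24 h: 8.45 DD/day.
Duration = 180 / 8.45 = 21.302 ≈ 21.3 days.

21.3 days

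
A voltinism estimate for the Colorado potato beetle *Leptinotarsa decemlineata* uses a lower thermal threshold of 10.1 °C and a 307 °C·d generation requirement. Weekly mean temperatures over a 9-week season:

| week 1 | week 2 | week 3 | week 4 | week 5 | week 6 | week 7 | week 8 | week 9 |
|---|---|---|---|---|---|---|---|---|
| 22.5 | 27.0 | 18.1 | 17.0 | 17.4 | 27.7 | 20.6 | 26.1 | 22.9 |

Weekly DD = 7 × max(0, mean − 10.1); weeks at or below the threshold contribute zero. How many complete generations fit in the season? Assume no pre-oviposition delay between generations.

2 generations

Weekly DD (7 × max(0, T̄ − 10.1)): 86.8, 118.3, 56.0, 48.3, 51.1, 123.2, 73.5, 112.0, 89.6.
Season total = 758.8 DD.
Complete generations = ⌊758.8 / 307⌋ = 2.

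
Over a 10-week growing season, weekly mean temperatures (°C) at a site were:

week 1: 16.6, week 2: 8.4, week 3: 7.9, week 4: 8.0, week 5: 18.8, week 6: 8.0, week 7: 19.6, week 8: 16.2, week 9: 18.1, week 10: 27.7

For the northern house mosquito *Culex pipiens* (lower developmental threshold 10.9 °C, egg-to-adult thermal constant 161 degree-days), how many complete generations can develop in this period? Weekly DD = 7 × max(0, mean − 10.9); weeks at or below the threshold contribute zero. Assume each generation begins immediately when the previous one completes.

Weekly DD (7 × max(0, T̄ − 10.9)): 39.9, 0.0, 0.0, 0.0, 55.3, 0.0, 60.9, 37.1, 50.4, 117.6.
Season total = 361.2 DD.
Complete generations = ⌊361.2 / 161⌋ = 2.

2 generations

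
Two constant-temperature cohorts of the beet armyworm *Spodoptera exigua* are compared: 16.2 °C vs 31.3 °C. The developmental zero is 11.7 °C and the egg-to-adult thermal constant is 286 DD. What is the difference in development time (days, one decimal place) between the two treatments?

49.0 days

At 16.2 °C: 286 / (16.2 − 11.7) = 286 / 4.5 = 63.556 d.
At 31.3 °C: 286 / (31.3 − 11.7) = 286 / 19.6 = 14.592 d.
Difference = |63.556 − 14.592| = 48.964 ≈ 49.0 days.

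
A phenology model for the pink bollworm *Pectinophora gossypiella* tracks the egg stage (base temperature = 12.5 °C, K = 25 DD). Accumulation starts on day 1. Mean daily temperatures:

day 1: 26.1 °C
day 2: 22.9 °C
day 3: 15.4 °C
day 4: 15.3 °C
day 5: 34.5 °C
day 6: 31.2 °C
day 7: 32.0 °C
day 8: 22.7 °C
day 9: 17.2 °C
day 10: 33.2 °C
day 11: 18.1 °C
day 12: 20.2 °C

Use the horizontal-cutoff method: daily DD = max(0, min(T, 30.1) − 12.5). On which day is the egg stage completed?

Daily DD above 12.5 °C (capped at 17.6): 13.6, 10.4, 2.9, 2.8, 17.6, 17.6, 17.6, 10.2, 4.7, 17.6, 5.6, 7.7.
Cumulative: 13.6, 24.0, 26.9, 29.7, 47.3, 64.9, 82.5, 92.7, 97.4, 115.0, 120.6, 128.3.
The total first reaches 25 DD on day 3.

day 3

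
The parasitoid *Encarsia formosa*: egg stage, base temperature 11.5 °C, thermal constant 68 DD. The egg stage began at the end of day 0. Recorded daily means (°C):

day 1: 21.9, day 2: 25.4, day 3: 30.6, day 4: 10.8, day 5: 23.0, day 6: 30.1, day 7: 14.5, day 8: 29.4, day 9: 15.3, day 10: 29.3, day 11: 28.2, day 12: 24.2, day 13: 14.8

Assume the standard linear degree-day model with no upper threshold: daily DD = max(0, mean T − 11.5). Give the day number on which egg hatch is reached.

Daily DD above 11.5 °C: 10.4, 13.9, 19.1, 0.0, 11.5, 18.6, 3.0, 17.9, 3.8, 17.8, 16.7, 12.7, 3.3.
Cumulative: 10.4, 24.3, 43.4, 43.4, 54.9, 73.5, 76.5, 94.4, 98.2, 116.0, 132.7, 145.4, 148.7.
The total first reaches 68 DD on day 6.

day 6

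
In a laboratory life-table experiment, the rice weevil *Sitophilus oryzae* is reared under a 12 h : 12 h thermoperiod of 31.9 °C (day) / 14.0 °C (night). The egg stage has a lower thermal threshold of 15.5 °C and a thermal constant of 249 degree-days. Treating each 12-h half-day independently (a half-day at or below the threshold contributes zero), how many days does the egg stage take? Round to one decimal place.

Day half: max(0, 31.9 − 15.5) × 0.5 = 16.4 × 0.5 = 8.20 DD.
Night half: max(0, 14.0 − 15.5) × 0.5 = 0.0 × 0.5 = 0.00 DD.
Per 24 h: 8.20 DD/day.
Duration = 249 / 8.20 = 30.366 ≈ 30.4 days.

30.4 days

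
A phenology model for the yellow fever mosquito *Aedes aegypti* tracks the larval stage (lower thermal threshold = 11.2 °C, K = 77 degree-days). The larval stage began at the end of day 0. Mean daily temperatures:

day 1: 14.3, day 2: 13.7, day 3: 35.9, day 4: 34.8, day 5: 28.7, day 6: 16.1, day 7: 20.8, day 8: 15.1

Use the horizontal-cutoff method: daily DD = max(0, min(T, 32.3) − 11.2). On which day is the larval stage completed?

day 7

Daily DD above 11.2 °C (capped at 21.1): 3.1, 2.5, 21.1, 21.1, 17.5, 4.9, 9.6, 3.9.
Cumulative: 3.1, 5.6, 26.7, 47.8, 65.3, 70.2, 79.8, 83.7.
The total first reaches 77 DD on day 7.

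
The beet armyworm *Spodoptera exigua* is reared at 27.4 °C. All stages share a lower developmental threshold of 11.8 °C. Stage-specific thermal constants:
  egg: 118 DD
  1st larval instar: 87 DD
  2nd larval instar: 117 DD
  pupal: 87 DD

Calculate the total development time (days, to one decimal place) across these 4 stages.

26.2 days

Daily accumulation at 27.4 °C = 27.4 − 11.8 = 15.6 DD/day.
Total K = 118 + 87 + 117 + 87 = 409 DD.
Total duration = 409 / 15.6 = 26.218 ≈ 26.2 days.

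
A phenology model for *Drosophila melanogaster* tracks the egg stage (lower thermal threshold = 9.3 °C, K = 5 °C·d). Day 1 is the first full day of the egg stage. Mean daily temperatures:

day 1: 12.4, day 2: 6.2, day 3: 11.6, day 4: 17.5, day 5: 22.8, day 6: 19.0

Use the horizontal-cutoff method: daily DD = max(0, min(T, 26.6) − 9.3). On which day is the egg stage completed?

Daily DD above 9.3 °C (capped at 17.3): 3.1, 0.0, 2.3, 8.2, 13.5, 9.7.
Cumulative: 3.1, 3.1, 5.4, 13.6, 27.1, 36.8.
The total first reaches 5 DD on day 3.

day 3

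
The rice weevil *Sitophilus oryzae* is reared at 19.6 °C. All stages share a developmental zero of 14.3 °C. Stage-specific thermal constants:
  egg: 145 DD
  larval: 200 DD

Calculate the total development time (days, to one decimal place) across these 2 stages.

65.1 days

Daily accumulation at 19.6 °C = 19.6 − 14.3 = 5.3 DD/day.
Total K = 145 + 200 = 345 DD.
Total duration = 345 / 5.3 = 65.094 ≈ 65.1 days.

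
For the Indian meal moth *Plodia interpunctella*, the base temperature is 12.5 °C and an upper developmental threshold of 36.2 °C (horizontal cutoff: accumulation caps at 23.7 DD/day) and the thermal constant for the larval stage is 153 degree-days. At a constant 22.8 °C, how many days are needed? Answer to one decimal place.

Daily accumulation = 22.8 − 12.5 = 10.3 DD/day.
Duration = 153 / 10.3 = 14.854 ≈ 14.9 days.

14.9 days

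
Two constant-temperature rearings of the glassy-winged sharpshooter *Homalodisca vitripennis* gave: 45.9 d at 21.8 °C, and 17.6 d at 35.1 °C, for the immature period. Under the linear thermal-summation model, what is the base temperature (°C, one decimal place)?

Equal thermal constants: D₁(T₁ − T_b) = D₂(T₂ − T_b).
45.9·(21.8 − T_b) = 17.6·(35.1 − T_b)
T_b = (45.9·21.8 − 17.6·35.1) / (45.9 − 17.6) = 382.86 / 28.3 = 13.529 °C ≈ 13.5 °C.

13.5 °C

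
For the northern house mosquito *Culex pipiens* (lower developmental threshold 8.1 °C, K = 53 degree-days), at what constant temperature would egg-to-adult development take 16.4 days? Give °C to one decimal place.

11.3 °C

Required daily accumulation = 53 / 16.4 = 3.232 DD/day.
T = T_base + 3.232 = 8.1 + 3.232 = 11.332 ≈ 11.3 °C.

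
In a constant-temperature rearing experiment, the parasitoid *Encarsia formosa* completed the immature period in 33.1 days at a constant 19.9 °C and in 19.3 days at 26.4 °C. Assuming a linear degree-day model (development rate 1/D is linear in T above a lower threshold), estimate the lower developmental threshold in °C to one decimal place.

10.8 °C

Under the model K = D·(T − T_b), so D₁·(T₁ − T_b) = D₂·(T₂ − T_b).
33.1·(19.9 − T_b) = 19.3·(26.4 − T_b)
T_b = (33.1·19.9 − 19.3·26.4) / (33.1 − 19.3) = 149.17 / 13.8 = 10.809 °C ≈ 10.8 °C.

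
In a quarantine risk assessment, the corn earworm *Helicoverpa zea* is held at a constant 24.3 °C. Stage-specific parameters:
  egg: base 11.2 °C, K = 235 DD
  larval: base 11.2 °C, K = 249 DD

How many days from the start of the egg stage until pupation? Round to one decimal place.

egg: 235 / (24.3 − 11.2) = 235 / 13.1 = 17.939 d.
larval: 249 / (24.3 − 11.2) = 249 / 13.1 = 19.008 d.
Sum = 36.947 ≈ 36.9 days.

36.9 days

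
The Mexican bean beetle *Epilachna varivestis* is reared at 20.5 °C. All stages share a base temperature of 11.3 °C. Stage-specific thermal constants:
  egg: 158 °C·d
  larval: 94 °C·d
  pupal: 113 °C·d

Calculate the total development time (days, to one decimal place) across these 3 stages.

Daily accumulation at 20.5 °C = 20.5 − 11.3 = 9.2 DD/day.
Total K = 158 + 94 + 113 = 365 DD.
Total duration = 365 / 9.2 = 39.674 ≈ 39.7 days.

39.7 days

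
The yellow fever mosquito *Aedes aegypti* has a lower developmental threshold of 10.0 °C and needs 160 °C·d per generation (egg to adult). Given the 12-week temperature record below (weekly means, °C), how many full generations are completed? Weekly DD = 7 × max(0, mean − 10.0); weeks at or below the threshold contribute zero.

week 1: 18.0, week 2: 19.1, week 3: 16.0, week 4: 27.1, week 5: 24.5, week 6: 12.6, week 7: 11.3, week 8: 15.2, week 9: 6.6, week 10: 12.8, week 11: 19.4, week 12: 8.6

3 generations

Weekly DD (7 × max(0, T̄ − 10.0)): 56.0, 63.7, 42.0, 119.7, 101.5, 18.2, 9.1, 36.4, 0.0, 19.6, 65.8, 0.0.
Season total = 532.0 DD.
Complete generations = ⌊532.0 / 160⌋ = 3.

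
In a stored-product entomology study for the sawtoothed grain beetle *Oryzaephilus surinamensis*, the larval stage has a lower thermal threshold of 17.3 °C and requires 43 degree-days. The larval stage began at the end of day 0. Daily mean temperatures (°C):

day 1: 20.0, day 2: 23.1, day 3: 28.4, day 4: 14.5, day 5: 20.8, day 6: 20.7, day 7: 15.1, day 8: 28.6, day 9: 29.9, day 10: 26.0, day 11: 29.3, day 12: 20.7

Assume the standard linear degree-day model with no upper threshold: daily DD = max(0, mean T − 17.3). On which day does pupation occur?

Daily DD above 17.3 °C: 2.7, 5.8, 11.1, 0.0, 3.5, 3.4, 0.0, 11.3, 12.6, 8.7, 12.0, 3.4.
Cumulative: 2.7, 8.5, 19.6, 19.6, 23.1, 26.5, 26.5, 37.8, 50.4, 59.1, 71.1, 74.5.
The total first reaches 43 DD on day 9.

day 9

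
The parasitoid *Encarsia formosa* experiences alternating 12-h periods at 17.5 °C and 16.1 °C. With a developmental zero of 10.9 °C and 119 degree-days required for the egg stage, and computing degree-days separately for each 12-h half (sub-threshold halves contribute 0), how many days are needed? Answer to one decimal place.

Day half: max(0, 17.5 − 10.9) × 0.5 = 6.6 × 0.5 = 3.30 DD.
Night half: max(0, 16.1 − 10.9) × 0.5 = 5.2 × 0.5 = 2.60 DD.
Per 24 h: 5.90 DD/day.
Duration = 119 / 5.90 = 20.169 ≈ 20.2 days.

20.2 days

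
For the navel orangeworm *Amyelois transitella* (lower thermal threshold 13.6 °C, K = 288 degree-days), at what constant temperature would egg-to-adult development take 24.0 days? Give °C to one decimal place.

Required daily accumulation = 288 / 24.0 = 12.000 DD/day.
T = T_base + 12.000 = 13.6 + 12.000 = 25.600 ≈ 25.6 °C.

25.6 °C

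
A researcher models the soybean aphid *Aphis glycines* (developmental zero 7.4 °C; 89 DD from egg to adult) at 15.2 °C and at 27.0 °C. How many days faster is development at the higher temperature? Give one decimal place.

At 15.2 °C: 89 / (15.2 − 7.4) = 89 / 7.8 = 11.410 d.
At 27.0 °C: 89 / (27.0 − 7.4) = 89 / 19.6 = 4.541 d.
Difference = |11.410 − 4.541| = 6.869 ≈ 6.9 days.

6.9 days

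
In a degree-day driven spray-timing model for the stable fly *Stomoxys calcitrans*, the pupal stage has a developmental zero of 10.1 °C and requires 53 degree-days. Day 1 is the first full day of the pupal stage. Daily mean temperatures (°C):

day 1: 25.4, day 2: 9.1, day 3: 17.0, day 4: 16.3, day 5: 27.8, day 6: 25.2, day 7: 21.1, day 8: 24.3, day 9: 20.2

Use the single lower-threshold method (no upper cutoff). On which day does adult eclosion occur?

Daily DD above 10.1 °C: 15.3, 0.0, 6.9, 6.2, 17.7, 15.1, 11.0, 14.2, 10.1.
Cumulative: 15.3, 15.3, 22.2, 28.4, 46.1, 61.2, 72.2, 86.4, 96.5.
The total first reaches 53 DD on day 6.

day 6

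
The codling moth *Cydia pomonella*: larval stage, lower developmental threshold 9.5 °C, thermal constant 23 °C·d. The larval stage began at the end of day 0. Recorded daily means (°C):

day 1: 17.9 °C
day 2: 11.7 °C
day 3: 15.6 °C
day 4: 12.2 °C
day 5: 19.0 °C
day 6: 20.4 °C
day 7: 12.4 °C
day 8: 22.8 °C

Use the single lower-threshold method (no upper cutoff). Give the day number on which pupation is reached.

Daily DD above 9.5 °C: 8.4, 2.2, 6.1, 2.7, 9.5, 10.9, 2.9, 13.3.
Cumulative: 8.4, 10.6, 16.7, 19.4, 28.9, 39.8, 42.7, 56.0.
The total first reaches 23 DD on day 5.

day 5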